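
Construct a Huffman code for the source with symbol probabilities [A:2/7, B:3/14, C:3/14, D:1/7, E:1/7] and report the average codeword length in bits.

Huffman tree construction:
Combine smallest probabilities repeatedly
Resulting codes:
  A: 10 (length 2)
  B: 00 (length 2)
  C: 01 (length 2)
  D: 110 (length 3)
  E: 111 (length 3)
Average length = Σ p(s) × length(s) = 2.2857 bits


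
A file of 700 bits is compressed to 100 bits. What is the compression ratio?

Compression ratio = Original / Compressed
= 700 / 100 = 7.00:1


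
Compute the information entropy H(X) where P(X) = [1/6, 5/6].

H(X) = -Σ p(x) log₂ p(x)
  -1/6 × log₂(1/6) = 0.4308
  -5/6 × log₂(5/6) = 0.2192
H(X) = 0.6500 bits


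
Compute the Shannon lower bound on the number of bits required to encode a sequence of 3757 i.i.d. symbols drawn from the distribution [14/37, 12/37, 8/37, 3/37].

Entropy H = 1.8290 bits/symbol
Minimum bits = H × n = 1.8290 × 3757
= 6871.49 bits


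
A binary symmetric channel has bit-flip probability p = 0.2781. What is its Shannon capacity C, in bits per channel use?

For BSC with error probability p:
C = 1 - H(p) where H(p) is binary entropy
H(0.2781) = -0.2781 × log₂(0.2781) - 0.7219 × log₂(0.7219)
H(p) = 0.8528
C = 1 - 0.8528 = 0.1472 bits/use


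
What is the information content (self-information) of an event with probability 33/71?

Information content I(x) = -log₂(p(x))
I = -log₂(33/71) = -log₂(0.4648)
I = 1.1054 bits


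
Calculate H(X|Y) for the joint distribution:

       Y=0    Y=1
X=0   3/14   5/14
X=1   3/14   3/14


H(X|Y) = Σ_y p(y) H(X|Y=y)
  p(Y=0) = 3/7, H(X|Y=0) = 1.0000
  p(Y=1) = 4/7, H(X|Y=1) = 0.9544
H(X|Y) = 0.4286×1.0000 + 0.5714×0.9544 = 0.9740 bits


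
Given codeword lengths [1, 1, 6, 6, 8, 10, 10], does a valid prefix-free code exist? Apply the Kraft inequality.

Kraft inequality: Σ 2^(-l_i) ≤ 1 for prefix-free code
Calculating: 2^(-1) + 2^(-1) + 2^(-6) + 2^(-6) + 2^(-8) + 2^(-10) + 2^(-10)
= 0.5 + 0.5 + 0.015625 + 0.015625 + 0.00390625 + 0.0009765625 + 0.0009765625
= 1.0371
Since 1.0371 > 1, prefix-free code does not exist


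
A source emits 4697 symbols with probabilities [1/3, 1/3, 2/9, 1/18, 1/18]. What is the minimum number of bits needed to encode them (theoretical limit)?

Entropy H = 2.0022 bits/symbol
Minimum bits = H × n = 2.0022 × 4697
= 9404.20 bits


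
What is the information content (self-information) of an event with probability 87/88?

Information content I(x) = -log₂(p(x))
I = -log₂(87/88) = -log₂(0.9886)
I = 0.0165 bits


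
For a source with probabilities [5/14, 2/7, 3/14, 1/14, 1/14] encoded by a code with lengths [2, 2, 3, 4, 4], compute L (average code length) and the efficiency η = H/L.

Average length L = Σ p_i × l_i = 2.5000 bits
Entropy H = 2.0670 bits
Efficiency η = H/L × 100% = 82.68%


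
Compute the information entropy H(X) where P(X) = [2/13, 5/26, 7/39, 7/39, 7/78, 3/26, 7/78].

H(X) = -Σ p(x) log₂ p(x)
  -2/13 × log₂(2/13) = 0.4155
  -5/26 × log₂(5/26) = 0.4574
  -7/39 × log₂(7/39) = 0.4448
  -7/39 × log₂(7/39) = 0.4448
  -7/78 × log₂(7/78) = 0.3121
  -3/26 × log₂(3/26) = 0.3595
  -7/78 × log₂(7/78) = 0.3121
H(X) = 2.7462 bits


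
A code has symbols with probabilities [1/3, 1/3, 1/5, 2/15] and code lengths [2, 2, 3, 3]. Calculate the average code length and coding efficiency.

Average length L = Σ p_i × l_i = 2.3333 bits
Entropy H = 1.9086 bits
Efficiency η = H/L × 100% = 81.80%


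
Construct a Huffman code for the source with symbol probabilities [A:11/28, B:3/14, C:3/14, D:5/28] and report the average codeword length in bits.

Huffman tree construction:
Combine smallest probabilities repeatedly
Resulting codes:
  A: 11 (length 2)
  B: 01 (length 2)
  C: 10 (length 2)
  D: 00 (length 2)
Average length = Σ p(s) × length(s) = 2.0000 bits


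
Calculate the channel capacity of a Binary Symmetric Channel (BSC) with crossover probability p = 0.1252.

For BSC with error probability p:
C = 1 - H(p) where H(p) is binary entropy
H(0.1252) = -0.1252 × log₂(0.1252) - 0.8748 × log₂(0.8748)
H(p) = 0.5441
C = 1 - 0.5441 = 0.4559 bits/use


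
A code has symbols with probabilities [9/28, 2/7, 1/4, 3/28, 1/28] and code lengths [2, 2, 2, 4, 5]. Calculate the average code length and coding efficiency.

Average length L = Σ p_i × l_i = 2.3214 bits
Entropy H = 2.0597 bits
Efficiency η = H/L × 100% = 88.72%


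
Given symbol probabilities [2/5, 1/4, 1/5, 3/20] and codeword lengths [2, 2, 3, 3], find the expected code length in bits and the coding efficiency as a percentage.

Average length L = Σ p_i × l_i = 2.3500 bits
Entropy H = 1.9037 bits
Efficiency η = H/L × 100% = 81.01%


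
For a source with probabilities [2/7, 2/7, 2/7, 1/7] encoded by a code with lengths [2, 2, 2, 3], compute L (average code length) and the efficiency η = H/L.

Average length L = Σ p_i × l_i = 2.1429 bits
Entropy H = 1.9502 bits
Efficiency η = H/L × 100% = 91.01%


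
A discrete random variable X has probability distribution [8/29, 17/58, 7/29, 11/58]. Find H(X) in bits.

H(X) = -Σ p(x) log₂ p(x)
  -8/29 × log₂(8/29) = 0.5125
  -17/58 × log₂(17/58) = 0.5189
  -7/29 × log₂(7/29) = 0.4950
  -11/58 × log₂(11/58) = 0.4549
H(X) = 1.9814 bits


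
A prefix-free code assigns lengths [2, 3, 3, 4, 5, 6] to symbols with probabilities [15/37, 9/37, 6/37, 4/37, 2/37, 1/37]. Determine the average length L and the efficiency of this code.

Average length L = Σ p_i × l_i = 2.8919 bits
Entropy H = 2.1651 bits
Efficiency η = H/L × 100% = 74.87%


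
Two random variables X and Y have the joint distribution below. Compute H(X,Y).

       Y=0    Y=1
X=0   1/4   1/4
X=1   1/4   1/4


H(X,Y) = -Σ p(x,y) log₂ p(x,y)
  p(0,0)=1/4: -0.2500 × log₂(0.2500) = 0.5000
  p(0,1)=1/4: -0.2500 × log₂(0.2500) = 0.5000
  p(1,0)=1/4: -0.2500 × log₂(0.2500) = 0.5000
  p(1,1)=1/4: -0.2500 × log₂(0.2500) = 0.5000
H(X,Y) = 2.0000 bits


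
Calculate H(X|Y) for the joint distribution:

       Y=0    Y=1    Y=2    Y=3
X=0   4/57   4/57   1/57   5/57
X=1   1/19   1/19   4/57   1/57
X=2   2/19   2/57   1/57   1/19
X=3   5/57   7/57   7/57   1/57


H(X|Y) = Σ_y p(y) H(X|Y=y)
  p(Y=0) = 6/19, H(X|Y=0) = 1.9547
  p(Y=1) = 16/57, H(X|Y=1) = 1.8496
  p(Y=2) = 13/57, H(X|Y=2) = 1.5734
  p(Y=3) = 10/57, H(X|Y=3) = 1.6855
H(X|Y) = 0.3158×1.9547 + 0.2807×1.8496 + 0.2281×1.5734 + 0.1754×1.6855 = 1.7910 bits


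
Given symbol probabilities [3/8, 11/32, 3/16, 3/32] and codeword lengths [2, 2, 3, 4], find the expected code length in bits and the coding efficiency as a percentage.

Average length L = Σ p_i × l_i = 2.3750 bits
Entropy H = 1.8332 bits
Efficiency η = H/L × 100% = 77.19%


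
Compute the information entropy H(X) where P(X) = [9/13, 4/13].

H(X) = -Σ p(x) log₂ p(x)
  -9/13 × log₂(9/13) = 0.3673
  -4/13 × log₂(4/13) = 0.5232
H(X) = 0.8905 bits


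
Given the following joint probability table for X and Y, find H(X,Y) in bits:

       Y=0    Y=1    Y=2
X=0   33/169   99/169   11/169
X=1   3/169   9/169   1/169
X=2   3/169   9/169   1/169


H(X,Y) = -Σ p(x,y) log₂ p(x,y)
  p(0,0)=33/169: -0.1953 × log₂(0.1953) = 0.4601
  p(0,1)=99/169: -0.5858 × log₂(0.5858) = 0.4520
  p(0,2)=11/169: -0.0651 × log₂(0.0651) = 0.2565
  p(1,0)=3/169: -0.0178 × log₂(0.0178) = 0.1032
  p(1,1)=9/169: -0.0533 × log₂(0.0533) = 0.2253
  p(1,2)=1/169: -0.0059 × log₂(0.0059) = 0.0438
  p(2,0)=3/169: -0.0178 × log₂(0.0178) = 0.1032
  p(2,1)=9/169: -0.0533 × log₂(0.0533) = 0.2253
  p(2,2)=1/169: -0.0059 × log₂(0.0059) = 0.0438
H(X,Y) = 1.9133 bits


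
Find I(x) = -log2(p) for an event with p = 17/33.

Information content I(x) = -log₂(p(x))
I = -log₂(17/33) = -log₂(0.5152)
I = 0.9569 bits


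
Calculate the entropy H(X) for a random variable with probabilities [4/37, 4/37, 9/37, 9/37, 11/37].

H(X) = -Σ p(x) log₂ p(x)
  -4/37 × log₂(4/37) = 0.3470
  -4/37 × log₂(4/37) = 0.3470
  -9/37 × log₂(9/37) = 0.4961
  -9/37 × log₂(9/37) = 0.4961
  -11/37 × log₂(11/37) = 0.5203
H(X) = 2.2064 bits


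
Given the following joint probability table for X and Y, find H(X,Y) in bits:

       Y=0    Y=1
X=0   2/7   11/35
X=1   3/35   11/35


H(X,Y) = -Σ p(x,y) log₂ p(x,y)
  p(0,0)=2/7: -0.2857 × log₂(0.2857) = 0.5164
  p(0,1)=11/35: -0.3143 × log₂(0.3143) = 0.5248
  p(1,0)=3/35: -0.0857 × log₂(0.0857) = 0.3038
  p(1,1)=11/35: -0.3143 × log₂(0.3143) = 0.5248
H(X,Y) = 1.8698 bits


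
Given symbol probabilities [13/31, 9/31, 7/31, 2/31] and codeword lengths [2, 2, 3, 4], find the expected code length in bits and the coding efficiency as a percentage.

Average length L = Σ p_i × l_i = 2.3548 bits
Entropy H = 1.7837 bits
Efficiency η = H/L × 100% = 75.74%


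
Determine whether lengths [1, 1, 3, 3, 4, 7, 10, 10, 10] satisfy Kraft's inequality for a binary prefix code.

Kraft inequality: Σ 2^(-l_i) ≤ 1 for prefix-free code
Calculating: 2^(-1) + 2^(-1) + 2^(-3) + 2^(-3) + 2^(-4) + 2^(-7) + 2^(-10) + 2^(-10) + 2^(-10)
= 0.5 + 0.5 + 0.125 + 0.125 + 0.0625 + 0.0078125 + 0.0009765625 + 0.0009765625 + 0.0009765625
= 1.3232
Since 1.3232 > 1, prefix-free code does not exist


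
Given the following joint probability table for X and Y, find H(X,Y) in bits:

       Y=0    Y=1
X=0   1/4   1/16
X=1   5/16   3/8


H(X,Y) = -Σ p(x,y) log₂ p(x,y)
  p(0,0)=1/4: -0.2500 × log₂(0.2500) = 0.5000
  p(0,1)=1/16: -0.0625 × log₂(0.0625) = 0.2500
  p(1,0)=5/16: -0.3125 × log₂(0.3125) = 0.5244
  p(1,1)=3/8: -0.3750 × log₂(0.3750) = 0.5306
H(X,Y) = 1.8050 bits


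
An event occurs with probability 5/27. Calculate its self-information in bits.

Information content I(x) = -log₂(p(x))
I = -log₂(5/27) = -log₂(0.1852)
I = 2.4330 bits


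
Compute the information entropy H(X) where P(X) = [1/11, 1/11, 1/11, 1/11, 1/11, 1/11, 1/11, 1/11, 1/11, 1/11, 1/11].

H(X) = -Σ p(x) log₂ p(x)
  -1/11 × log₂(1/11) = 0.3145
  -1/11 × log₂(1/11) = 0.3145
  -1/11 × log₂(1/11) = 0.3145
  -1/11 × log₂(1/11) = 0.3145
  -1/11 × log₂(1/11) = 0.3145
  -1/11 × log₂(1/11) = 0.3145
  -1/11 × log₂(1/11) = 0.3145
  -1/11 × log₂(1/11) = 0.3145
  -1/11 × log₂(1/11) = 0.3145
  -1/11 × log₂(1/11) = 0.3145
  -1/11 × log₂(1/11) = 0.3145
H(X) = 3.4594 bits


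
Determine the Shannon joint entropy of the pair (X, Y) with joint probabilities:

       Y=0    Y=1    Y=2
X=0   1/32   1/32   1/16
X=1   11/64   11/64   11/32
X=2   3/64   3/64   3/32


H(X,Y) = -Σ p(x,y) log₂ p(x,y)
  p(0,0)=1/32: -0.0312 × log₂(0.0312) = 0.1562
  p(0,1)=1/32: -0.0312 × log₂(0.0312) = 0.1562
  p(0,2)=1/16: -0.0625 × log₂(0.0625) = 0.2500
  p(1,0)=11/64: -0.1719 × log₂(0.1719) = 0.4367
  p(1,1)=11/64: -0.1719 × log₂(0.1719) = 0.4367
  p(1,2)=11/32: -0.3438 × log₂(0.3438) = 0.5296
  p(2,0)=3/64: -0.0469 × log₂(0.0469) = 0.2070
  p(2,1)=3/64: -0.0469 × log₂(0.0469) = 0.2070
  p(2,2)=3/32: -0.0938 × log₂(0.0938) = 0.3202
H(X,Y) = 2.6995 bits


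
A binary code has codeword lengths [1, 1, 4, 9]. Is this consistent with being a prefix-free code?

Kraft inequality: Σ 2^(-l_i) ≤ 1 for prefix-free code
Calculating: 2^(-1) + 2^(-1) + 2^(-4) + 2^(-9)
= 0.5 + 0.5 + 0.0625 + 0.001953125
= 1.0645
Since 1.0645 > 1, prefix-free code does not exist


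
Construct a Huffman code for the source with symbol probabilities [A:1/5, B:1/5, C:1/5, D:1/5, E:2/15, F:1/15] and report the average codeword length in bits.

Huffman tree construction:
Combine smallest probabilities repeatedly
Resulting codes:
  A: 110 (length 3)
  B: 111 (length 3)
  C: 00 (length 2)
  D: 01 (length 2)
  E: 101 (length 3)
  F: 100 (length 3)
Average length = Σ p(s) × length(s) = 2.6000 bits


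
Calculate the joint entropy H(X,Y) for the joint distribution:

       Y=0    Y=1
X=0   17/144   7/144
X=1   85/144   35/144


H(X,Y) = -Σ p(x,y) log₂ p(x,y)
  p(0,0)=17/144: -0.1181 × log₂(0.1181) = 0.3639
  p(0,1)=7/144: -0.0486 × log₂(0.0486) = 0.2121
  p(1,0)=85/144: -0.5903 × log₂(0.5903) = 0.4489
  p(1,1)=35/144: -0.2431 × log₂(0.2431) = 0.4960
H(X,Y) = 1.5209 bits


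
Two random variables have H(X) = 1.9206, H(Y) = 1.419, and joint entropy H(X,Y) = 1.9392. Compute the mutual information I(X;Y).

I(X;Y) = H(X) + H(Y) - H(X,Y)
I(X;Y) = 1.9206 + 1.419 - 1.9392 = 1.4004 bits


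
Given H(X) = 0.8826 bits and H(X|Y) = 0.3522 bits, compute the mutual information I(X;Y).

I(X;Y) = H(X) - H(X|Y)
I(X;Y) = 0.8826 - 0.3522 = 0.5304 bits


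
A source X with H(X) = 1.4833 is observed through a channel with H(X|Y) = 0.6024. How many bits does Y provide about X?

I(X;Y) = H(X) - H(X|Y)
I(X;Y) = 1.4833 - 0.6024 = 0.8809 bits


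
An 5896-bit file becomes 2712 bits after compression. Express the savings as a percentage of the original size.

Space savings = (1 - Compressed/Original) × 100%
= (1 - 2712/5896) × 100%
= 54.00%


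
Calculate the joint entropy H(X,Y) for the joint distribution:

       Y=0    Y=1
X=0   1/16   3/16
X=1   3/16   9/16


H(X,Y) = -Σ p(x,y) log₂ p(x,y)
  p(0,0)=1/16: -0.0625 × log₂(0.0625) = 0.2500
  p(0,1)=3/16: -0.1875 × log₂(0.1875) = 0.4528
  p(1,0)=3/16: -0.1875 × log₂(0.1875) = 0.4528
  p(1,1)=9/16: -0.5625 × log₂(0.5625) = 0.4669
H(X,Y) = 1.6226 bits


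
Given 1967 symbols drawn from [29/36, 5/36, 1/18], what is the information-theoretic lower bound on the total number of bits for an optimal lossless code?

Entropy H = 0.8785 bits/symbol
Minimum bits = H × n = 0.8785 × 1967
= 1728.02 bits


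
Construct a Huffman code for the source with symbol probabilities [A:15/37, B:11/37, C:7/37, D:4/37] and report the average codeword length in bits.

Huffman tree construction:
Combine smallest probabilities repeatedly
Resulting codes:
  A: 0 (length 1)
  B: 10 (length 2)
  C: 111 (length 3)
  D: 110 (length 3)
Average length = Σ p(s) × length(s) = 1.8919 bits


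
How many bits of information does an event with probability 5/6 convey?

Information content I(x) = -log₂(p(x))
I = -log₂(5/6) = -log₂(0.8333)
I = 0.2630 bits


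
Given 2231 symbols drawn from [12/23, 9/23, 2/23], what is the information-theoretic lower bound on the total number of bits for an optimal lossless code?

Entropy H = 1.3258 bits/symbol
Minimum bits = H × n = 1.3258 × 2231
= 2957.83 bits


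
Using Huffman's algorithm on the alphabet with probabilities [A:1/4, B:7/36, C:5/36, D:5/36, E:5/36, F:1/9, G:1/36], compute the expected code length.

Huffman tree construction:
Combine smallest probabilities repeatedly
Resulting codes:
  A: 01 (length 2)
  B: 00 (length 2)
  C: 100 (length 3)
  D: 101 (length 3)
  E: 110 (length 3)
  F: 1111 (length 4)
  G: 1110 (length 4)
Average length = Σ p(s) × length(s) = 2.6944 bits


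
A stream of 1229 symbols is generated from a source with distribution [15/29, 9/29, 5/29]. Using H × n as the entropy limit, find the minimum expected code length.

Entropy H = 1.4531 bits/symbol
Minimum bits = H × n = 1.4531 × 1229
= 1785.83 bits


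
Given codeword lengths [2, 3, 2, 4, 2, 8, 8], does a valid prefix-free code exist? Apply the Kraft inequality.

Kraft inequality: Σ 2^(-l_i) ≤ 1 for prefix-free code
Calculating: 2^(-2) + 2^(-3) + 2^(-2) + 2^(-4) + 2^(-2) + 2^(-8) + 2^(-8)
= 0.25 + 0.125 + 0.25 + 0.0625 + 0.25 + 0.00390625 + 0.00390625
= 0.9453
Since 0.9453 ≤ 1, prefix-free code exists


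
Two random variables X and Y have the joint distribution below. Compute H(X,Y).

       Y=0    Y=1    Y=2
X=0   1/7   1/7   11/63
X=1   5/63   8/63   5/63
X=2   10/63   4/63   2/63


H(X,Y) = -Σ p(x,y) log₂ p(x,y)
  p(0,0)=1/7: -0.1429 × log₂(0.1429) = 0.4011
  p(0,1)=1/7: -0.1429 × log₂(0.1429) = 0.4011
  p(0,2)=11/63: -0.1746 × log₂(0.1746) = 0.4396
  p(1,0)=5/63: -0.0794 × log₂(0.0794) = 0.2901
  p(1,1)=8/63: -0.1270 × log₂(0.1270) = 0.3781
  p(1,2)=5/63: -0.0794 × log₂(0.0794) = 0.2901
  p(2,0)=10/63: -0.1587 × log₂(0.1587) = 0.4215
  p(2,1)=4/63: -0.0635 × log₂(0.0635) = 0.2525
  p(2,2)=2/63: -0.0317 × log₂(0.0317) = 0.1580
H(X,Y) = 3.0320 bits


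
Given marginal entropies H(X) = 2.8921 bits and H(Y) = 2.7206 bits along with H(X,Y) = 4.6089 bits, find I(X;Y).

I(X;Y) = H(X) + H(Y) - H(X,Y)
I(X;Y) = 2.8921 + 2.7206 - 4.6089 = 1.0038 bits


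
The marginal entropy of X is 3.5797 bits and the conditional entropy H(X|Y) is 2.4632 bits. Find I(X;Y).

I(X;Y) = H(X) - H(X|Y)
I(X;Y) = 3.5797 - 2.4632 = 1.1165 bits


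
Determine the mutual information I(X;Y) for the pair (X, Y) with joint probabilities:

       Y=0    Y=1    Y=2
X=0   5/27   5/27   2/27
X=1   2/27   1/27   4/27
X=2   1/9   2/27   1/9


H(X) = 1.5448, H(Y) = 1.5790, H(X,Y) = 3.0242
I(X;Y) = H(X) + H(Y) - H(X,Y) = 0.0997 bits


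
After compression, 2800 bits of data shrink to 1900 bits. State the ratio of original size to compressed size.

Compression ratio = Original / Compressed
= 2800 / 1900 = 1.47:1


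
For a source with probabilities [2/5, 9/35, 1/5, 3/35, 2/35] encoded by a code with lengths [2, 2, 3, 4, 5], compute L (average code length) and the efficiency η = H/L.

Average length L = Σ p_i × l_i = 2.5429 bits
Entropy H = 2.0367 bits
Efficiency η = H/L × 100% = 80.10%


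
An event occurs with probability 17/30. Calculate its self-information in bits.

Information content I(x) = -log₂(p(x))
I = -log₂(17/30) = -log₂(0.5667)
I = 0.8194 bits


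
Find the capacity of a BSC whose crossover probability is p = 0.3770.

For BSC with error probability p:
C = 1 - H(p) where H(p) is binary entropy
H(0.3770) = -0.3770 × log₂(0.3770) - 0.6230 × log₂(0.6230)
H(p) = 0.9559
C = 1 - 0.9559 = 0.0441 bits/use


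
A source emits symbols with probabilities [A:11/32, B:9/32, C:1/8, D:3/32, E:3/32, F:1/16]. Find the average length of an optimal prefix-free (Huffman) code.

Huffman tree construction:
Combine smallest probabilities repeatedly
Resulting codes:
  A: 11 (length 2)
  B: 10 (length 2)
  C: 011 (length 3)
  D: 001 (length 3)
  E: 010 (length 3)
  F: 000 (length 3)
Average length = Σ p(s) × length(s) = 2.3750 bits


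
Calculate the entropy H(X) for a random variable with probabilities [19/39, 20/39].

H(X) = -Σ p(x) log₂ p(x)
  -19/39 × log₂(19/39) = 0.5054
  -20/39 × log₂(20/39) = 0.4941
H(X) = 0.9995 bits


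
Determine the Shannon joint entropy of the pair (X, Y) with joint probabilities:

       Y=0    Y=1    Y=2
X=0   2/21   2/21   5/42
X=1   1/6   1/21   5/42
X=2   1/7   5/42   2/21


H(X,Y) = -Σ p(x,y) log₂ p(x,y)
  p(0,0)=2/21: -0.0952 × log₂(0.0952) = 0.3231
  p(0,1)=2/21: -0.0952 × log₂(0.0952) = 0.3231
  p(0,2)=5/42: -0.1190 × log₂(0.1190) = 0.3655
  p(1,0)=1/6: -0.1667 × log₂(0.1667) = 0.4308
  p(1,1)=1/21: -0.0476 × log₂(0.0476) = 0.2092
  p(1,2)=5/42: -0.1190 × log₂(0.1190) = 0.3655
  p(2,0)=1/7: -0.1429 × log₂(0.1429) = 0.4011
  p(2,1)=5/42: -0.1190 × log₂(0.1190) = 0.3655
  p(2,2)=2/21: -0.0952 × log₂(0.0952) = 0.3231
H(X,Y) = 3.1068 bits


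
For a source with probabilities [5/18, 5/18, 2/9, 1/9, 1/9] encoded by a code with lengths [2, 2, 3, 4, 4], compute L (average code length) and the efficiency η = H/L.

Average length L = Σ p_i × l_i = 2.6667 bits
Entropy H = 2.2133 bits
Efficiency η = H/L × 100% = 83.00%


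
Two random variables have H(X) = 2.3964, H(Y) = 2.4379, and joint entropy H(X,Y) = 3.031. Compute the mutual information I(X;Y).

I(X;Y) = H(X) + H(Y) - H(X,Y)
I(X;Y) = 2.3964 + 2.4379 - 3.031 = 1.8033 bits


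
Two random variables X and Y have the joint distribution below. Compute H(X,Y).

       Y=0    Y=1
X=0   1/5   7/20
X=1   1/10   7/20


H(X,Y) = -Σ p(x,y) log₂ p(x,y)
  p(0,0)=1/5: -0.2000 × log₂(0.2000) = 0.4644
  p(0,1)=7/20: -0.3500 × log₂(0.3500) = 0.5301
  p(1,0)=1/10: -0.1000 × log₂(0.1000) = 0.3322
  p(1,1)=7/20: -0.3500 × log₂(0.3500) = 0.5301
H(X,Y) = 1.8568 bits


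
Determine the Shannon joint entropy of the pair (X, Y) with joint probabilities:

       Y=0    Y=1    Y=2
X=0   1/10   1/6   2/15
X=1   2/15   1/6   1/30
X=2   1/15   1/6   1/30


H(X,Y) = -Σ p(x,y) log₂ p(x,y)
  p(0,0)=1/10: -0.1000 × log₂(0.1000) = 0.3322
  p(0,1)=1/6: -0.1667 × log₂(0.1667) = 0.4308
  p(0,2)=2/15: -0.1333 × log₂(0.1333) = 0.3876
  p(1,0)=2/15: -0.1333 × log₂(0.1333) = 0.3876
  p(1,1)=1/6: -0.1667 × log₂(0.1667) = 0.4308
  p(1,2)=1/30: -0.0333 × log₂(0.0333) = 0.1636
  p(2,0)=1/15: -0.0667 × log₂(0.0667) = 0.2605
  p(2,1)=1/6: -0.1667 × log₂(0.1667) = 0.4308
  p(2,2)=1/30: -0.0333 × log₂(0.0333) = 0.1636
H(X,Y) = 2.9874 bits


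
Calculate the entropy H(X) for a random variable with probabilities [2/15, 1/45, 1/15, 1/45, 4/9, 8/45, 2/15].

H(X) = -Σ p(x) log₂ p(x)
  -2/15 × log₂(2/15) = 0.3876
  -1/45 × log₂(1/45) = 0.1220
  -1/15 × log₂(1/15) = 0.2605
  -1/45 × log₂(1/45) = 0.1220
  -4/9 × log₂(4/9) = 0.5200
  -8/45 × log₂(8/45) = 0.4430
  -2/15 × log₂(2/15) = 0.3876
H(X) = 2.2427 bits


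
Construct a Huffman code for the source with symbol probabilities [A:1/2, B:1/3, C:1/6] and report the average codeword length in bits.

Huffman tree construction:
Combine smallest probabilities repeatedly
Resulting codes:
  A: 0 (length 1)
  B: 11 (length 2)
  C: 10 (length 2)
Average length = Σ p(s) × length(s) = 1.5000 bits


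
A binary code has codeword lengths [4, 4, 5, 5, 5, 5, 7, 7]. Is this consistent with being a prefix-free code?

Kraft inequality: Σ 2^(-l_i) ≤ 1 for prefix-free code
Calculating: 2^(-4) + 2^(-4) + 2^(-5) + 2^(-5) + 2^(-5) + 2^(-5) + 2^(-7) + 2^(-7)
= 0.0625 + 0.0625 + 0.03125 + 0.03125 + 0.03125 + 0.03125 + 0.0078125 + 0.0078125
= 0.2656
Since 0.2656 ≤ 1, prefix-free code exists


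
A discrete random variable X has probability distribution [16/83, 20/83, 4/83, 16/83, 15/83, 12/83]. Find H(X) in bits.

H(X) = -Σ p(x) log₂ p(x)
  -16/83 × log₂(16/83) = 0.4578
  -20/83 × log₂(20/83) = 0.4947
  -4/83 × log₂(4/83) = 0.2108
  -16/83 × log₂(16/83) = 0.4578
  -15/83 × log₂(15/83) = 0.4461
  -12/83 × log₂(12/83) = 0.4034
H(X) = 2.4707 bits


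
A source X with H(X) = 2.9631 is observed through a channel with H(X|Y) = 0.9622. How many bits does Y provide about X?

I(X;Y) = H(X) - H(X|Y)
I(X;Y) = 2.9631 - 0.9622 = 2.0009 bits


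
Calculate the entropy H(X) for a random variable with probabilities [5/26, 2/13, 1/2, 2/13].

H(X) = -Σ p(x) log₂ p(x)
  -5/26 × log₂(5/26) = 0.4574
  -2/13 × log₂(2/13) = 0.4155
  -1/2 × log₂(1/2) = 0.5000
  -2/13 × log₂(2/13) = 0.4155
H(X) = 1.7883 bits


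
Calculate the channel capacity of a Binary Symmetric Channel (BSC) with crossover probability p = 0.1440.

For BSC with error probability p:
C = 1 - H(p) where H(p) is binary entropy
H(0.1440) = -0.1440 × log₂(0.1440) - 0.8560 × log₂(0.8560)
H(p) = 0.5946
C = 1 - 0.5946 = 0.4054 bits/use


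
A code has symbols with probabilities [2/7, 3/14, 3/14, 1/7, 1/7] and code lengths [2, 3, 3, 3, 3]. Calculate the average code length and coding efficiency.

Average length L = Σ p_i × l_i = 2.7143 bits
Entropy H = 2.2709 bits
Efficiency η = H/L × 100% = 83.67%


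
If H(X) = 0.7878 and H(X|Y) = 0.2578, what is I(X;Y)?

I(X;Y) = H(X) - H(X|Y)
I(X;Y) = 0.7878 - 0.2578 = 0.53 bits


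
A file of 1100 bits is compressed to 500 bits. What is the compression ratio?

Compression ratio = Original / Compressed
= 1100 / 500 = 2.20:1


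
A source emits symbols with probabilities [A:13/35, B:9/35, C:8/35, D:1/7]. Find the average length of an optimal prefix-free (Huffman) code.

Huffman tree construction:
Combine smallest probabilities repeatedly
Resulting codes:
  A: 11 (length 2)
  B: 10 (length 2)
  C: 01 (length 2)
  D: 00 (length 2)
Average length = Σ p(s) × length(s) = 2.0000 bits


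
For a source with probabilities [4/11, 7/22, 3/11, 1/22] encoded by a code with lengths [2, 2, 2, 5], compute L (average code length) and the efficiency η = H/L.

Average length L = Σ p_i × l_i = 2.1364 bits
Entropy H = 1.7703 bits
Efficiency η = H/L × 100% = 82.86%


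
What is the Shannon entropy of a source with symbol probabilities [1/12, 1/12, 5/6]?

H(X) = -Σ p(x) log₂ p(x)
  -1/12 × log₂(1/12) = 0.2987
  -1/12 × log₂(1/12) = 0.2987
  -5/6 × log₂(5/6) = 0.2192
H(X) = 0.8167 bits


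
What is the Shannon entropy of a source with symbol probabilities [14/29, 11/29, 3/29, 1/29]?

H(X) = -Σ p(x) log₂ p(x)
  -14/29 × log₂(14/29) = 0.5072
  -11/29 × log₂(11/29) = 0.5305
  -3/29 × log₂(3/29) = 0.3386
  -1/29 × log₂(1/29) = 0.1675
H(X) = 1.5438 bits


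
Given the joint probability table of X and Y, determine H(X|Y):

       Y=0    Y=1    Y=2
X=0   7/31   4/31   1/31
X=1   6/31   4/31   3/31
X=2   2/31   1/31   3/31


H(X|Y) = Σ_y p(y) H(X|Y=y)
  p(Y=0) = 15/31, H(X|Y=0) = 1.4295
  p(Y=1) = 9/31, H(X|Y=1) = 1.3921
  p(Y=2) = 7/31, H(X|Y=2) = 1.4488
H(X|Y) = 0.4839×1.4295 + 0.2903×1.3921 + 0.2258×1.4488 = 1.4230 bits


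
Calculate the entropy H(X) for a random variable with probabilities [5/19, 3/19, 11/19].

H(X) = -Σ p(x) log₂ p(x)
  -5/19 × log₂(5/19) = 0.5068
  -3/19 × log₂(3/19) = 0.4205
  -11/19 × log₂(11/19) = 0.4565
H(X) = 1.3838 bits


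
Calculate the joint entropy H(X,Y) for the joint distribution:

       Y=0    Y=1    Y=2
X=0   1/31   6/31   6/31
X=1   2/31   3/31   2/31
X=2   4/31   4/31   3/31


H(X,Y) = -Σ p(x,y) log₂ p(x,y)
  p(0,0)=1/31: -0.0323 × log₂(0.0323) = 0.1598
  p(0,1)=6/31: -0.1935 × log₂(0.1935) = 0.4586
  p(0,2)=6/31: -0.1935 × log₂(0.1935) = 0.4586
  p(1,0)=2/31: -0.0645 × log₂(0.0645) = 0.2551
  p(1,1)=3/31: -0.0968 × log₂(0.0968) = 0.3261
  p(1,2)=2/31: -0.0645 × log₂(0.0645) = 0.2551
  p(2,0)=4/31: -0.1290 × log₂(0.1290) = 0.3812
  p(2,1)=4/31: -0.1290 × log₂(0.1290) = 0.3812
  p(2,2)=3/31: -0.0968 × log₂(0.0968) = 0.3261
H(X,Y) = 3.0016 bits


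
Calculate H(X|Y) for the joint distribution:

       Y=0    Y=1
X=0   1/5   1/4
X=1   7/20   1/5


H(X|Y) = Σ_y p(y) H(X|Y=y)
  p(Y=0) = 11/20, H(X|Y=0) = 0.9457
  p(Y=1) = 9/20, H(X|Y=1) = 0.9911
H(X|Y) = 0.5500×0.9457 + 0.4500×0.9911 = 0.9661 bits


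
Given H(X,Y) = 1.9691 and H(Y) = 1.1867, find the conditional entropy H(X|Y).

Chain rule: H(X,Y) = H(X|Y) + H(Y)
H(X|Y) = H(X,Y) - H(Y) = 1.9691 - 1.1867 = 0.7824 bits


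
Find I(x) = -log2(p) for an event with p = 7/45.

Information content I(x) = -log₂(p(x))
I = -log₂(7/45) = -log₂(0.1556)
I = 2.6845 bits


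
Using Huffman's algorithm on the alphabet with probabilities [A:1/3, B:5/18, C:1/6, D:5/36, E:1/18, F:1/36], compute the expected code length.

Huffman tree construction:
Combine smallest probabilities repeatedly
Resulting codes:
  A: 11 (length 2)
  B: 10 (length 2)
  C: 00 (length 2)
  D: 011 (length 3)
  E: 0101 (length 4)
  F: 0100 (length 4)
Average length = Σ p(s) × length(s) = 2.3056 bits


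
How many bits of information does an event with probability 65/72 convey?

Information content I(x) = -log₂(p(x))
I = -log₂(65/72) = -log₂(0.9028)
I = 0.1476 bits


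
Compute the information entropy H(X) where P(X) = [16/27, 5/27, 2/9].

H(X) = -Σ p(x) log₂ p(x)
  -16/27 × log₂(16/27) = 0.4473
  -5/27 × log₂(5/27) = 0.4505
  -2/9 × log₂(2/9) = 0.4822
H(X) = 1.3801 bits


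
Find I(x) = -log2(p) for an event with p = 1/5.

Information content I(x) = -log₂(p(x))
I = -log₂(1/5) = -log₂(0.2000)
I = 2.3219 bits


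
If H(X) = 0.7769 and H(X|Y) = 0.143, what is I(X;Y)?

I(X;Y) = H(X) - H(X|Y)
I(X;Y) = 0.7769 - 0.143 = 0.6339 bits


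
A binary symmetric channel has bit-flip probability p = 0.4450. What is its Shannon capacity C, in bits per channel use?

For BSC with error probability p:
C = 1 - H(p) where H(p) is binary entropy
H(0.4450) = -0.4450 × log₂(0.4450) - 0.5550 × log₂(0.5550)
H(p) = 0.9913
C = 1 - 0.9913 = 0.0087 bits/use


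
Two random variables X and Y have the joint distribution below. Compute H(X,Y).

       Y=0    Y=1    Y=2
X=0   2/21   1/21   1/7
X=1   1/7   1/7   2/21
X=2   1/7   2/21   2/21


H(X,Y) = -Σ p(x,y) log₂ p(x,y)
  p(0,0)=2/21: -0.0952 × log₂(0.0952) = 0.3231
  p(0,1)=1/21: -0.0476 × log₂(0.0476) = 0.2092
  p(0,2)=1/7: -0.1429 × log₂(0.1429) = 0.4011
  p(1,0)=1/7: -0.1429 × log₂(0.1429) = 0.4011
  p(1,1)=1/7: -0.1429 × log₂(0.1429) = 0.4011
  p(1,2)=2/21: -0.0952 × log₂(0.0952) = 0.3231
  p(2,0)=1/7: -0.1429 × log₂(0.1429) = 0.4011
  p(2,1)=2/21: -0.0952 × log₂(0.0952) = 0.3231
  p(2,2)=2/21: -0.0952 × log₂(0.0952) = 0.3231
H(X,Y) = 3.1057 bits


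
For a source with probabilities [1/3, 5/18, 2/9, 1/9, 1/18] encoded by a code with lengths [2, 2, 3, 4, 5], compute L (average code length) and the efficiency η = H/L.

Average length L = Σ p_i × l_i = 2.6111 bits
Entropy H = 2.1077 bits
Efficiency η = H/L × 100% = 80.72%


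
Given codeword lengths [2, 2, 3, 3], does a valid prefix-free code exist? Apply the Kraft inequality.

Kraft inequality: Σ 2^(-l_i) ≤ 1 for prefix-free code
Calculating: 2^(-2) + 2^(-2) + 2^(-3) + 2^(-3)
= 0.25 + 0.25 + 0.125 + 0.125
= 0.7500
Since 0.7500 ≤ 1, prefix-free code exists


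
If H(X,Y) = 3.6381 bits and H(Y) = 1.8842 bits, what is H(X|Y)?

Chain rule: H(X,Y) = H(X|Y) + H(Y)
H(X|Y) = H(X,Y) - H(Y) = 3.6381 - 1.8842 = 1.7539 bits


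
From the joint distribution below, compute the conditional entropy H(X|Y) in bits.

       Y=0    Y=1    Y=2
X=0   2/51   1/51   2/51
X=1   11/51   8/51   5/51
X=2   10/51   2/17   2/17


H(X|Y) = Σ_y p(y) H(X|Y=y)
  p(Y=0) = 23/51, H(X|Y=0) = 1.3378
  p(Y=1) = 5/17, H(X|Y=1) = 1.2729
  p(Y=2) = 13/51, H(X|Y=2) = 1.4605
H(X|Y) = 0.4510×1.3378 + 0.2941×1.2729 + 0.2549×1.4605 = 1.3500 bits


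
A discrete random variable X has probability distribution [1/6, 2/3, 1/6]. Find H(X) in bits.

H(X) = -Σ p(x) log₂ p(x)
  -1/6 × log₂(1/6) = 0.4308
  -2/3 × log₂(2/3) = 0.3900
  -1/6 × log₂(1/6) = 0.4308
H(X) = 1.2516 bits


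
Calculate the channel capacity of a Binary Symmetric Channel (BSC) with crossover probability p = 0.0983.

For BSC with error probability p:
C = 1 - H(p) where H(p) is binary entropy
H(0.0983) = -0.0983 × log₂(0.0983) - 0.9017 × log₂(0.9017)
H(p) = 0.4636
C = 1 - 0.4636 = 0.5364 bits/use


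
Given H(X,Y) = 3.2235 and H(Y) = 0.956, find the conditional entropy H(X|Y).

Chain rule: H(X,Y) = H(X|Y) + H(Y)
H(X|Y) = H(X,Y) - H(Y) = 3.2235 - 0.956 = 2.2675 bits


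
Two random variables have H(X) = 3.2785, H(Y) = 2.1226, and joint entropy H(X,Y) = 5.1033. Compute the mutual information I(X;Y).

I(X;Y) = H(X) + H(Y) - H(X,Y)
I(X;Y) = 3.2785 + 2.1226 - 5.1033 = 0.2978 bits


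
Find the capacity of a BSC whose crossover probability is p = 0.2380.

For BSC with error probability p:
C = 1 - H(p) where H(p) is binary entropy
H(0.2380) = -0.2380 × log₂(0.2380) - 0.7620 × log₂(0.7620)
H(p) = 0.7917
C = 1 - 0.7917 = 0.2083 bits/use


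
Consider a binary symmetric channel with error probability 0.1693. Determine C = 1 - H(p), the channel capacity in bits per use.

For BSC with error probability p:
C = 1 - H(p) where H(p) is binary entropy
H(0.1693) = -0.1693 × log₂(0.1693) - 0.8307 × log₂(0.8307)
H(p) = 0.6561
C = 1 - 0.6561 = 0.3439 bits/use


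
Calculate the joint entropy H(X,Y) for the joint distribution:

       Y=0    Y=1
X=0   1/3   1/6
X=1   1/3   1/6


H(X,Y) = -Σ p(x,y) log₂ p(x,y)
  p(0,0)=1/3: -0.3333 × log₂(0.3333) = 0.5283
  p(0,1)=1/6: -0.1667 × log₂(0.1667) = 0.4308
  p(1,0)=1/3: -0.3333 × log₂(0.3333) = 0.5283
  p(1,1)=1/6: -0.1667 × log₂(0.1667) = 0.4308
H(X,Y) = 1.9183 bits


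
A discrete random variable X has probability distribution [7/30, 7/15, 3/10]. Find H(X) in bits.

H(X) = -Σ p(x) log₂ p(x)
  -7/30 × log₂(7/30) = 0.4899
  -7/15 × log₂(7/15) = 0.5131
  -3/10 × log₂(3/10) = 0.5211
H(X) = 1.5241 bits


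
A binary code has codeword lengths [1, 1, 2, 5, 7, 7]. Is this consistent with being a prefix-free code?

Kraft inequality: Σ 2^(-l_i) ≤ 1 for prefix-free code
Calculating: 2^(-1) + 2^(-1) + 2^(-2) + 2^(-5) + 2^(-7) + 2^(-7)
= 0.5 + 0.5 + 0.25 + 0.03125 + 0.0078125 + 0.0078125
= 1.2969
Since 1.2969 > 1, prefix-free code does not exist


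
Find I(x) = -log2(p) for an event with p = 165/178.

Information content I(x) = -log₂(p(x))
I = -log₂(165/178) = -log₂(0.9270)
I = 0.1094 bits


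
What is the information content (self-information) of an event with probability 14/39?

Information content I(x) = -log₂(p(x))
I = -log₂(14/39) = -log₂(0.3590)
I = 1.4780 bits


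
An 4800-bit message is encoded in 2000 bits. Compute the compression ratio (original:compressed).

Compression ratio = Original / Compressed
= 4800 / 2000 = 2.40:1


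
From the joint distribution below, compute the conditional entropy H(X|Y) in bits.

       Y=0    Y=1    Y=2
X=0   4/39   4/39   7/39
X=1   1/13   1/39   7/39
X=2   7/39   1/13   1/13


H(X|Y) = Σ_y p(y) H(X|Y=y)
  p(Y=0) = 14/39, H(X|Y=0) = 1.4926
  p(Y=1) = 8/39, H(X|Y=1) = 1.4056
  p(Y=2) = 17/39, H(X|Y=2) = 1.4958
H(X|Y) = 0.3590×1.4926 + 0.2051×1.4056 + 0.4359×1.4958 = 1.4762 bits


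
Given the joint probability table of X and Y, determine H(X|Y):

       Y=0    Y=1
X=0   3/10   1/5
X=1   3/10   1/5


H(X|Y) = Σ_y p(y) H(X|Y=y)
  p(Y=0) = 3/5, H(X|Y=0) = 1.0000
  p(Y=1) = 2/5, H(X|Y=1) = 1.0000
H(X|Y) = 0.6000×1.0000 + 0.4000×1.0000 = 1.0000 bits


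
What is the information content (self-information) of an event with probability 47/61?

Information content I(x) = -log₂(p(x))
I = -log₂(47/61) = -log₂(0.7705)
I = 0.3761 bits


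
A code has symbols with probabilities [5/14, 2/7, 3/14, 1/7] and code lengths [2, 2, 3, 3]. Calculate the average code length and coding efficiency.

Average length L = Σ p_i × l_i = 2.3571 bits
Entropy H = 1.9242 bits
Efficiency η = H/L × 100% = 81.63%


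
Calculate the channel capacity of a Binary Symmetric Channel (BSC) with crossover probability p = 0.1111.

For BSC with error probability p:
C = 1 - H(p) where H(p) is binary entropy
H(0.1111) = -0.1111 × log₂(0.1111) - 0.8889 × log₂(0.8889)
H(p) = 0.5032
C = 1 - 0.5032 = 0.4968 bits/use


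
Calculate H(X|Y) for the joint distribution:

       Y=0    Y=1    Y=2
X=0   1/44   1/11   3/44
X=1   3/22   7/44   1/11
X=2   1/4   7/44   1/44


H(X|Y) = Σ_y p(y) H(X|Y=y)
  p(Y=0) = 9/22, H(X|Y=0) = 1.1942
  p(Y=1) = 9/22, H(X|Y=1) = 1.5420
  p(Y=2) = 2/11, H(X|Y=2) = 1.4056
H(X|Y) = 0.4091×1.1942 + 0.4091×1.5420 + 0.1818×1.4056 = 1.3749 bits


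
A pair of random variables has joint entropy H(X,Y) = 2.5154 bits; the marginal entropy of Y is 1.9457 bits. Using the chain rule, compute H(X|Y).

Chain rule: H(X,Y) = H(X|Y) + H(Y)
H(X|Y) = H(X,Y) - H(Y) = 2.5154 - 1.9457 = 0.5697 bits


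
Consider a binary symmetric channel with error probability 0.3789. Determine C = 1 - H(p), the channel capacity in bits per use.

For BSC with error probability p:
C = 1 - H(p) where H(p) is binary entropy
H(0.3789) = -0.3789 × log₂(0.3789) - 0.6211 × log₂(0.6211)
H(p) = 0.9573
C = 1 - 0.9573 = 0.0427 bits/use


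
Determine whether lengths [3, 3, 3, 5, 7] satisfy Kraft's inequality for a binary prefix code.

Kraft inequality: Σ 2^(-l_i) ≤ 1 for prefix-free code
Calculating: 2^(-3) + 2^(-3) + 2^(-3) + 2^(-5) + 2^(-7)
= 0.125 + 0.125 + 0.125 + 0.03125 + 0.0078125
= 0.4141
Since 0.4141 ≤ 1, prefix-free code exists


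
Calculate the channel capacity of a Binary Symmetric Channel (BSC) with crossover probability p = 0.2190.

For BSC with error probability p:
C = 1 - H(p) where H(p) is binary entropy
H(0.2190) = -0.2190 × log₂(0.2190) - 0.7810 × log₂(0.7810)
H(p) = 0.7583
C = 1 - 0.7583 = 0.2417 bits/use


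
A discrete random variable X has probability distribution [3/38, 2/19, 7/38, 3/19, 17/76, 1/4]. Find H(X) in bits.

H(X) = -Σ p(x) log₂ p(x)
  -3/38 × log₂(3/38) = 0.2892
  -2/19 × log₂(2/19) = 0.3419
  -7/38 × log₂(7/38) = 0.4496
  -3/19 × log₂(3/19) = 0.4205
  -17/76 × log₂(17/76) = 0.4833
  -1/4 × log₂(1/4) = 0.5000
H(X) = 2.4844 bits


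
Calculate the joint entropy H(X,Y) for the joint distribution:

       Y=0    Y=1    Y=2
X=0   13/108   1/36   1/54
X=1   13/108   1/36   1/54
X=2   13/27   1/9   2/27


H(X,Y) = -Σ p(x,y) log₂ p(x,y)
  p(0,0)=13/108: -0.1204 × log₂(0.1204) = 0.3677
  p(0,1)=1/36: -0.0278 × log₂(0.0278) = 0.1436
  p(0,2)=1/54: -0.0185 × log₂(0.0185) = 0.1066
  p(1,0)=13/108: -0.1204 × log₂(0.1204) = 0.3677
  p(1,1)=1/36: -0.0278 × log₂(0.0278) = 0.1436
  p(1,2)=1/54: -0.0185 × log₂(0.0185) = 0.1066
  p(2,0)=13/27: -0.4815 × log₂(0.4815) = 0.5077
  p(2,1)=1/9: -0.1111 × log₂(0.1111) = 0.3522
  p(2,2)=2/27: -0.0741 × log₂(0.0741) = 0.2781
H(X,Y) = 2.3737 bits


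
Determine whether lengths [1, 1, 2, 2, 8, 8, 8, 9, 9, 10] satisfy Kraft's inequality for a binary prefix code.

Kraft inequality: Σ 2^(-l_i) ≤ 1 for prefix-free code
Calculating: 2^(-1) + 2^(-1) + 2^(-2) + 2^(-2) + 2^(-8) + 2^(-8) + 2^(-8) + 2^(-9) + 2^(-9) + 2^(-10)
= 0.5 + 0.5 + 0.25 + 0.25 + 0.00390625 + 0.00390625 + 0.00390625 + 0.001953125 + 0.001953125 + 0.0009765625
= 1.5166
Since 1.5166 > 1, prefix-free code does not exist


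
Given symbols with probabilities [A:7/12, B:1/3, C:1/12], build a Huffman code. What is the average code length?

Huffman tree construction:
Combine smallest probabilities repeatedly
Resulting codes:
  A: 1 (length 1)
  B: 01 (length 2)
  C: 00 (length 2)
Average length = Σ p(s) × length(s) = 1.4167 bits


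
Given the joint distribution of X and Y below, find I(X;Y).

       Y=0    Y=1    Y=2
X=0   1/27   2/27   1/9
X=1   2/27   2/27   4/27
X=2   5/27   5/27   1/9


H(X) = 1.5099, H(Y) = 1.5790, H(X,Y) = 3.0242
I(X;Y) = H(X) + H(Y) - H(X,Y) = 0.0647 bits


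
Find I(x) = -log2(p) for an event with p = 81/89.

Information content I(x) = -log₂(p(x))
I = -log₂(81/89) = -log₂(0.9101)
I = 0.1359 bits


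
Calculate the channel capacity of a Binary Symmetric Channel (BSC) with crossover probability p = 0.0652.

For BSC with error probability p:
C = 1 - H(p) where H(p) is binary entropy
H(0.0652) = -0.0652 × log₂(0.0652) - 0.9348 × log₂(0.9348)
H(p) = 0.3478
C = 1 - 0.3478 = 0.6522 bits/use


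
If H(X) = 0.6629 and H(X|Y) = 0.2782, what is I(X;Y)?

I(X;Y) = H(X) - H(X|Y)
I(X;Y) = 0.6629 - 0.2782 = 0.3847 bits


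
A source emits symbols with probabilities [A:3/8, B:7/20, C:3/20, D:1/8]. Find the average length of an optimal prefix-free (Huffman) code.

Huffman tree construction:
Combine smallest probabilities repeatedly
Resulting codes:
  A: 0 (length 1)
  B: 11 (length 2)
  C: 101 (length 3)
  D: 100 (length 3)
Average length = Σ p(s) × length(s) = 1.9000 bits


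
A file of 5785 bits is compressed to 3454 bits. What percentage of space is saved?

Space savings = (1 - Compressed/Original) × 100%
= (1 - 3454/5785) × 100%
= 40.29%


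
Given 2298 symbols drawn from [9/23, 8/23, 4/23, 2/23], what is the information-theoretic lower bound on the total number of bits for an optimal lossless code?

Entropy H = 1.8049 bits/symbol
Minimum bits = H × n = 1.8049 × 2298
= 4147.65 bits


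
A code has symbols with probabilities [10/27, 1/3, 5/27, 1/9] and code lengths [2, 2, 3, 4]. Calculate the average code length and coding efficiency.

Average length L = Σ p_i × l_i = 2.4074 bits
Entropy H = 1.8618 bits
Efficiency η = H/L × 100% = 77.34%


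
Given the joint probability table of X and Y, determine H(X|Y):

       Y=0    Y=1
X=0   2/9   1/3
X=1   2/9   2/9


H(X|Y) = Σ_y p(y) H(X|Y=y)
  p(Y=0) = 4/9, H(X|Y=0) = 1.0000
  p(Y=1) = 5/9, H(X|Y=1) = 0.9710
H(X|Y) = 0.4444×1.0000 + 0.5556×0.9710 = 0.9839 bits
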